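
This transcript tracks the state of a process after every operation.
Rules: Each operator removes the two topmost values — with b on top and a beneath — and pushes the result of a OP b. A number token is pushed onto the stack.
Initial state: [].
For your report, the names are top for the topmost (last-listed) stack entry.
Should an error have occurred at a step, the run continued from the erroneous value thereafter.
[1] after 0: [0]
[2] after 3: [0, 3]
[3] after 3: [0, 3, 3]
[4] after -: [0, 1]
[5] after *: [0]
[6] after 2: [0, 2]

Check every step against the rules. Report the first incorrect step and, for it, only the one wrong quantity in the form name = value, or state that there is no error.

1. push 0: top = 0 (verified)
2. push 3: top = 3 (exactly as logged)
3. push 3: top = 3 (confirmed correct)
4. 3 - 3 = 0 (not what was recorded)
Step 4 is the first one off; corrected, top = 0.

step 4, top = 0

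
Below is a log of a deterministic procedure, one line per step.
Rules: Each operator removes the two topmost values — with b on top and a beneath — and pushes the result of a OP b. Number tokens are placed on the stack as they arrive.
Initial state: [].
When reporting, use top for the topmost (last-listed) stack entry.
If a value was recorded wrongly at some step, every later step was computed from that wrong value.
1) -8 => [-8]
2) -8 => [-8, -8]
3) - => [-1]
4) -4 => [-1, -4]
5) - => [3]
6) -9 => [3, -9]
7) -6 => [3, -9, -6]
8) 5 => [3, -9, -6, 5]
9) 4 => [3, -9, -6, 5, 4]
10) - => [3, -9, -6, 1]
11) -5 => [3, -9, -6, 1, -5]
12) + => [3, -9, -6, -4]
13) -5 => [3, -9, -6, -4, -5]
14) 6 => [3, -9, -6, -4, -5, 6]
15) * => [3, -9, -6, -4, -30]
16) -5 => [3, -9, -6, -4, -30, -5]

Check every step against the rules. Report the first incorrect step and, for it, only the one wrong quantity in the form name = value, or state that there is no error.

step 3, top = 0

step 1: push -8: top = -8 -> checks out
step 2: push -8: top = -8 -> consistent with the log
step 3: -8 - -8 = 0 -> the log disagrees here
Conclusion: step 3 carries the first error; the entry should be top = 0.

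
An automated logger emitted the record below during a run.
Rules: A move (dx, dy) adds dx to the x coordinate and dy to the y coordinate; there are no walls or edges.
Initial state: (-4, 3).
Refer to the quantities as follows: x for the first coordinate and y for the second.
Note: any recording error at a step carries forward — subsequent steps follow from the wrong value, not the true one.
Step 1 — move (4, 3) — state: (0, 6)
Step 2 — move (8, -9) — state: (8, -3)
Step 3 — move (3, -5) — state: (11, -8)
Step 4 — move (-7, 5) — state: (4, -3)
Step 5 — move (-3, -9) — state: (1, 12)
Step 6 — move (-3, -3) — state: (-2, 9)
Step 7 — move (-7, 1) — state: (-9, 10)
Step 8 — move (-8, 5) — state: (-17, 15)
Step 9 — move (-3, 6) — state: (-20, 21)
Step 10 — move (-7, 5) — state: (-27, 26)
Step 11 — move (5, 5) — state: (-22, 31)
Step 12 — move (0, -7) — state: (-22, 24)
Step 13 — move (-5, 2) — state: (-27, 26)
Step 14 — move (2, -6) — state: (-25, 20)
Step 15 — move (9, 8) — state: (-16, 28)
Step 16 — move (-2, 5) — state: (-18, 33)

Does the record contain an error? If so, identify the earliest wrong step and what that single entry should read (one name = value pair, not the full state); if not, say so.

Step 1: x = -4 + (4) = 0, y = 3 + (3) = 6 — exactly as logged.
Step 2: x = 0 + (8) = 8, y = 6 + (-9) = -3 — same as recorded.
Step 3: x = 8 + (3) = 11, y = -3 + (-5) = -8 — in agreement.
Step 4: x = 11 + (-7) = 4, y = -8 + (5) = -3 — verified.
Step 5: x = 4 + (-3) = 1, y = -3 + (-9) = -12 — the record disagrees here.
First deviation found at step 5; the corrected entry is y = -12.

step 5, y = -12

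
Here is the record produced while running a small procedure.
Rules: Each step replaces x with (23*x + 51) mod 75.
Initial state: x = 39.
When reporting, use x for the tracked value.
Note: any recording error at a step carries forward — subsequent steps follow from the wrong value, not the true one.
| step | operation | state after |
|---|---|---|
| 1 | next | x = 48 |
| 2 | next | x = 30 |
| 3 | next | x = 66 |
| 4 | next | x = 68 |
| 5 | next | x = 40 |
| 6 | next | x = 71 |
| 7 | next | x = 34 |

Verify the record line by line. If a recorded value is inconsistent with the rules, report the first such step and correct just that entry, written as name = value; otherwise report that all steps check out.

Step 1: x = (23*39 + 51) mod 75 = 48 — exactly as logged.
Step 2: x = (23*48 + 51) mod 75 = 30 — verified.
Step 3: x = (23*30 + 51) mod 75 = 66 — checks out.
Step 4: x = (23*66 + 51) mod 75 = 69 — the entry is off here.
That makes step 4 the first incorrect line — x = 69 is what it should show.

step 4, x = 69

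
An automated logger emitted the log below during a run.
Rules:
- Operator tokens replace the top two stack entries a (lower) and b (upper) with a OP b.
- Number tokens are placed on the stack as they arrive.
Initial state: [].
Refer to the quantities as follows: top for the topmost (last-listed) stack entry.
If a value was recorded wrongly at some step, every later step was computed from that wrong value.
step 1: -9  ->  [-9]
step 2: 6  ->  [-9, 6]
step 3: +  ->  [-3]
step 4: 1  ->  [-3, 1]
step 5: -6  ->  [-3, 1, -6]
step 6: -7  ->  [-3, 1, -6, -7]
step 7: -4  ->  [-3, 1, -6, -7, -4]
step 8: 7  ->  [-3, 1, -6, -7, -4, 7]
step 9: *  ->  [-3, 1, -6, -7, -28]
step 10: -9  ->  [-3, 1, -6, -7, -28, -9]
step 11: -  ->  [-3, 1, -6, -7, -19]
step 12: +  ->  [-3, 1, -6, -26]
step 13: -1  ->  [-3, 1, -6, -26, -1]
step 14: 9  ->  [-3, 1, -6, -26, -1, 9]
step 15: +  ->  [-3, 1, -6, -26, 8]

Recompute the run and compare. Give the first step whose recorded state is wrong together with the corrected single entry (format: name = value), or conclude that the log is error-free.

Step 1: push -9: top = -9 — agrees with the log.
Step 2: push 6: top = 6 — no discrepancy.
Step 3: -9 + 6 = -3 — consistent with the log.
Step 4: push 1: top = 1 — agrees with the log.
Step 5: push -6: top = -6 — checks out.
Step 6: push -7: top = -7 — same as recorded.
Step 7: push -4: top = -4 — confirmed correct.
Step 8: push 7: top = 7 — agrees with the log.
Step 9: -4 * 7 = -28 — exactly as logged.
Step 10: push -9: top = -9 — exactly as logged.
Step 11: -28 - -9 = -19 — consistent with the log.
Step 12: -7 + -19 = -26 — in agreement.
Step 13: push -1: top = -1 — checks out.
Step 14: push 9: top = 9 — same as recorded.
Step 15: -1 + 9 = 8 — checks out.
All entries verified; no error found.

no error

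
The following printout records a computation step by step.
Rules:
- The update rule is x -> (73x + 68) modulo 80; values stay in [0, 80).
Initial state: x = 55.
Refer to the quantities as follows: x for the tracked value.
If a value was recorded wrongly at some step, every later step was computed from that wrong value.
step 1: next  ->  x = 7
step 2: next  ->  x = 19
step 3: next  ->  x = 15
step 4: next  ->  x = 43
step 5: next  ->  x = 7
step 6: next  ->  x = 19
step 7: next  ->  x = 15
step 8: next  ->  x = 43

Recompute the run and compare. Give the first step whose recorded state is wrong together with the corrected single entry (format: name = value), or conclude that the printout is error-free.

Recomputing the run from the initial state:
step 1: x = 3
step 2: x = 47
step 3: x = 59
step 4: x = 55
step 5: x = 3
step 6: x = 47
step 7: x = 59
step 8: x = 55
The first disagreement with the printout is at step 1, where the value should be x = 3.

step 1, x = 3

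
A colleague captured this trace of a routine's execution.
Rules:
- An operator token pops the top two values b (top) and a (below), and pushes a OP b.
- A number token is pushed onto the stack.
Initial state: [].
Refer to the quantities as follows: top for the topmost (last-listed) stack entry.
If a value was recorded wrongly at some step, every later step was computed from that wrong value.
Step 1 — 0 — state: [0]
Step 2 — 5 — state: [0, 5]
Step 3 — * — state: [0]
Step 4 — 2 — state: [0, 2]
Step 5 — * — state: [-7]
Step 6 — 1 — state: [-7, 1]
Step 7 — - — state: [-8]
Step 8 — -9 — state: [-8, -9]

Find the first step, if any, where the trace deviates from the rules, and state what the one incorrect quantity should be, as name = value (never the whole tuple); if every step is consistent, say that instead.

step 5, top = 0

Step 1: push 0: top = 0 — in agreement.
Step 2: push 5: top = 5 — matches.
Step 3: 0 * 5 = 0 — in agreement.
Step 4: push 2: top = 2 — verified.
Step 5: 0 * 2 = 0 — the trace disagrees here.
The audit stops at step 5: the recorded entry is wrong and should be top = 0.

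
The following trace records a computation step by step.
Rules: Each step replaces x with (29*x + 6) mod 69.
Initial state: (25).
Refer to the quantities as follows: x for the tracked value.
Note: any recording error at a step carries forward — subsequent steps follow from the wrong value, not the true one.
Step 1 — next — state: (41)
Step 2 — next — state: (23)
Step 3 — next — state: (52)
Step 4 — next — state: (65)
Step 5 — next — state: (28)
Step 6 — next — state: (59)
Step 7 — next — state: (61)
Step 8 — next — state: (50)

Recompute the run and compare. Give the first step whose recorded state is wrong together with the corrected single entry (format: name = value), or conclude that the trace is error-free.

step 2, x = 22

Recomputing the run from the initial state:
step 1: x = 41
step 2: x = 22
step 3: x = 23
step 4: x = 52
step 5: x = 65
step 6: x = 28
step 7: x = 59
step 8: x = 61
The first disagreement with the trace is at step 2, where the value should be x = 22.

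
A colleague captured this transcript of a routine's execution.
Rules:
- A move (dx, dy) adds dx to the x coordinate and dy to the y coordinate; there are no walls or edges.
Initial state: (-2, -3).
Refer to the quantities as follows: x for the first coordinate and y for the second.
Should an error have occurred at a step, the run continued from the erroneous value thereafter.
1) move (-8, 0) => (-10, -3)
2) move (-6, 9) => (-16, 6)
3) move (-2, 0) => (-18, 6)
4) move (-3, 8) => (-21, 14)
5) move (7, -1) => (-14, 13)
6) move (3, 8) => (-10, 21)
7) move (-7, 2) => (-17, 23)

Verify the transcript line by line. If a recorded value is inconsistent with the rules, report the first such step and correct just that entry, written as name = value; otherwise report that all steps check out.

1. x = -2 + (-8) = -10, y = -3 + (0) = -3 (no discrepancy)
2. x = -10 + (-6) = -16, y = -3 + (9) = 6 (agrees with the transcript)
3. x = -16 + (-2) = -18, y = 6 + (0) = 6 (agrees with the transcript)
4. x = -18 + (-3) = -21, y = 6 + (8) = 14 (confirmed correct)
5. x = -21 + (7) = -14, y = 14 + (-1) = 13 (same as recorded)
6. x = -14 + (3) = -11, y = 13 + (8) = 21 (a discrepancy with the transcript)
Conclusion: step 6 carries the first error; the entry should be x = -11.

step 6, x = -11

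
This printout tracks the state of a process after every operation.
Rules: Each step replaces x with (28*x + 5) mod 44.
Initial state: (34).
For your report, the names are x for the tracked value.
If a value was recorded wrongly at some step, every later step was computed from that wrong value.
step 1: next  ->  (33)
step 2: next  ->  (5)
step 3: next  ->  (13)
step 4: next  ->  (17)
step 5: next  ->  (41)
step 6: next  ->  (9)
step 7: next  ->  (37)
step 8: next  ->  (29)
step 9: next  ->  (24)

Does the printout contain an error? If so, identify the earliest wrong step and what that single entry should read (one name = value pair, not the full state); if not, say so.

1. x = (28*34 + 5) mod 44 = 33 (no discrepancy)
2. x = (28*33 + 5) mod 44 = 5 (same as recorded)
3. x = (28*5 + 5) mod 44 = 13 (consistent with the printout)
4. x = (28*13 + 5) mod 44 = 17 (checks out)
5. x = (28*17 + 5) mod 44 = 41 (exactly as logged)
6. x = (28*41 + 5) mod 44 = 9 (checks out)
7. x = (28*9 + 5) mod 44 = 37 (matches)
8. x = (28*37 + 5) mod 44 = 29 (same as recorded)
9. x = (28*29 + 5) mod 44 = 25 (the printout has a different value)
So the first discrepancy is step 9, where the right value is x = 25.

step 9, x = 25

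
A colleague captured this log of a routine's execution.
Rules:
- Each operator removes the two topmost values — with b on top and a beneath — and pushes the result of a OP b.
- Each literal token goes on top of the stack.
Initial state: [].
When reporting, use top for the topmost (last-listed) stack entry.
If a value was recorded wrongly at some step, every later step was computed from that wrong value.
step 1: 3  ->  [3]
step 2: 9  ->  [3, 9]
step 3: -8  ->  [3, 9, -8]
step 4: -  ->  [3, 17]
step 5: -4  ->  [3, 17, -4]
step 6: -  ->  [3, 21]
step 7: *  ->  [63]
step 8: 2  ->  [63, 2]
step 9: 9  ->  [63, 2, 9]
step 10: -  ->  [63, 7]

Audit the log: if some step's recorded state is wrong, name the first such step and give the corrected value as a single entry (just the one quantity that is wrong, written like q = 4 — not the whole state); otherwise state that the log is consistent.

1. push 3: top = 3 (consistent with the log)
2. push 9: top = 9 (agrees with the log)
3. push -8: top = -8 (checks out)
4. 9 - -8 = 17 (exactly as logged)
5. push -4: top = -4 (consistent with the log)
6. 17 - -4 = 21 (agrees with the log)
7. 3 * 21 = 63 (confirmed correct)
8. push 2: top = 2 (same as recorded)
9. push 9: top = 9 (consistent with the log)
10. 2 - 9 = -7 (the log disagrees here)
The audit stops at step 10: the recorded entry is wrong and should be top = -7.

step 10, top = -7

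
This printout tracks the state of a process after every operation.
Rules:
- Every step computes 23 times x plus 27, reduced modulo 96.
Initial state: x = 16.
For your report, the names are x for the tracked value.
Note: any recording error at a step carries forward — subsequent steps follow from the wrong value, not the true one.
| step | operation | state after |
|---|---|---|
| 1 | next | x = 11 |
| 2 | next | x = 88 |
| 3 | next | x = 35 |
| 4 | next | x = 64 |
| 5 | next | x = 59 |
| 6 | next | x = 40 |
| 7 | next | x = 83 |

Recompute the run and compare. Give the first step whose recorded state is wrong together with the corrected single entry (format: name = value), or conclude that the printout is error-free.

Recomputing the run from the initial state:
step 1: x = 11
step 2: x = 88
step 3: x = 35
step 4: x = 64
step 5: x = 59
step 6: x = 40
step 7: x = 83
This matches the printout at every step.

no error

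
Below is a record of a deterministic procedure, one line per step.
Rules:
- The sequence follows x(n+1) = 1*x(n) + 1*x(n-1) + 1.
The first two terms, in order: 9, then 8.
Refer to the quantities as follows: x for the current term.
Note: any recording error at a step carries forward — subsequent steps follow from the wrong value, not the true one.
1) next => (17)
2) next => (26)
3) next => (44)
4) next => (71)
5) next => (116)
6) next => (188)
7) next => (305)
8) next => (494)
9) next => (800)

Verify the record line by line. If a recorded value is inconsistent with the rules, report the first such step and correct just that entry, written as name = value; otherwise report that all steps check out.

Recomputing the run from the initial state:
step 1: x = 18
step 2: x = 27
step 3: x = 46
step 4: x = 74
step 5: x = 121
step 6: x = 196
step 7: x = 318
step 8: x = 515
step 9: x = 834
The first disagreement with the record is at step 1, where the value should be x = 18.

step 1, x = 18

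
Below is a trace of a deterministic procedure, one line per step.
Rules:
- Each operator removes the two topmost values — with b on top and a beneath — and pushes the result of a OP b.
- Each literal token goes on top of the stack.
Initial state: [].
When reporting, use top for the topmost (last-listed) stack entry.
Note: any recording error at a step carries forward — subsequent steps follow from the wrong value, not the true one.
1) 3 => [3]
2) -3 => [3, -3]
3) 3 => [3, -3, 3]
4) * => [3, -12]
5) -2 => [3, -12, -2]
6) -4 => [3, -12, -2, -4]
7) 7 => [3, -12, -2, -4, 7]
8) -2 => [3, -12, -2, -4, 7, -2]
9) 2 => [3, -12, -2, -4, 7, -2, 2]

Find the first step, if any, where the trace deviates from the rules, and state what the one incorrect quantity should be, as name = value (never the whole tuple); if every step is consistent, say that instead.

Recomputing the run from the initial state:
step 1: [3]
step 2: [3, -3]
step 3: [3, -3, 3]
step 4: [3, -9]
step 5: [3, -9, -2]
step 6: [3, -9, -2, -4]
step 7: [3, -9, -2, -4, 7]
step 8: [3, -9, -2, -4, 7, -2]
step 9: [3, -9, -2, -4, 7, -2, 2]
The first disagreement with the trace is at step 4, where the value should be top = -9.

step 4, top = -9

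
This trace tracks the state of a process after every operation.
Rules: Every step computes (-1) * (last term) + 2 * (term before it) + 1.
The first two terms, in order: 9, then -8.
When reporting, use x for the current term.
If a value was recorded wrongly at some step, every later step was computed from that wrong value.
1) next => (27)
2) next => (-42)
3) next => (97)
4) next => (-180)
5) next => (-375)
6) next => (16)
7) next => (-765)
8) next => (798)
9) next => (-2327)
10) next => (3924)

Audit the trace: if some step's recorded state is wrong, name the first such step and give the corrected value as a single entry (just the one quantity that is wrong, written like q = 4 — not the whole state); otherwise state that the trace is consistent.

Recomputing the run from the initial state:
step 1: x = 27
step 2: x = -42
step 3: x = 97
step 4: x = -180
step 5: x = 375
step 6: x = -734
step 7: x = 1485
step 8: x = -2952
step 9: x = 5923
step 10: x = -11826
The first disagreement with the trace is at step 5, where the value should be x = 375.

step 5, x = 375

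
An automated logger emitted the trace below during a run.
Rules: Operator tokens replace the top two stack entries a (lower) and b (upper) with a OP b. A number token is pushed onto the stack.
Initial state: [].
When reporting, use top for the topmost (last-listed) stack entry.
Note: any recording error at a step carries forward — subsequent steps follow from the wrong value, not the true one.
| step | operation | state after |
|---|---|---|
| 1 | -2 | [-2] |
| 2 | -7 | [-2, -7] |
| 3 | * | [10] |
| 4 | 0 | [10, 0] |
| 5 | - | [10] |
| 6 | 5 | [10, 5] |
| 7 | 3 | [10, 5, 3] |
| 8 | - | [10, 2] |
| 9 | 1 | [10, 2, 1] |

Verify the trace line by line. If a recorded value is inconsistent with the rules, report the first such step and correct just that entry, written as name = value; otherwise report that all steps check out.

step 3, top = 14

step 1: push -2: top = -2 -> confirmed correct
step 2: push -7: top = -7 -> in agreement
step 3: -2 * -7 = 14 -> the entry is off here
The earliest wrong entry is at step 3: it should read top = 14.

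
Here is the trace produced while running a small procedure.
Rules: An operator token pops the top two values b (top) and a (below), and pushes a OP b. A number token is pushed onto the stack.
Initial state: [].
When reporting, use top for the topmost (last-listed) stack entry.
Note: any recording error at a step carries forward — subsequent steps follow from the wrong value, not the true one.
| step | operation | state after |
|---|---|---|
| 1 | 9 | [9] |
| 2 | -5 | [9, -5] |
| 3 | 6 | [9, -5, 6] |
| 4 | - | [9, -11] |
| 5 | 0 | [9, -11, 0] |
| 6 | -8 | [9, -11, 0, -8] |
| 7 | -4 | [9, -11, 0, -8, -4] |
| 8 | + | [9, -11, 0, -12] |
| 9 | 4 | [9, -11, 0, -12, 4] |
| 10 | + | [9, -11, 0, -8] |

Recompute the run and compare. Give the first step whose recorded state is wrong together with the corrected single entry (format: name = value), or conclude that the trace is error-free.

no error

Recomputing the run from the initial state:
step 1: [9]
step 2: [9, -5]
step 3: [9, -5, 6]
step 4: [9, -11]
step 5: [9, -11, 0]
step 6: [9, -11, 0, -8]
step 7: [9, -11, 0, -8, -4]
step 8: [9, -11, 0, -12]
step 9: [9, -11, 0, -12, 4]
step 10: [9, -11, 0, -8]
This matches the trace at every step.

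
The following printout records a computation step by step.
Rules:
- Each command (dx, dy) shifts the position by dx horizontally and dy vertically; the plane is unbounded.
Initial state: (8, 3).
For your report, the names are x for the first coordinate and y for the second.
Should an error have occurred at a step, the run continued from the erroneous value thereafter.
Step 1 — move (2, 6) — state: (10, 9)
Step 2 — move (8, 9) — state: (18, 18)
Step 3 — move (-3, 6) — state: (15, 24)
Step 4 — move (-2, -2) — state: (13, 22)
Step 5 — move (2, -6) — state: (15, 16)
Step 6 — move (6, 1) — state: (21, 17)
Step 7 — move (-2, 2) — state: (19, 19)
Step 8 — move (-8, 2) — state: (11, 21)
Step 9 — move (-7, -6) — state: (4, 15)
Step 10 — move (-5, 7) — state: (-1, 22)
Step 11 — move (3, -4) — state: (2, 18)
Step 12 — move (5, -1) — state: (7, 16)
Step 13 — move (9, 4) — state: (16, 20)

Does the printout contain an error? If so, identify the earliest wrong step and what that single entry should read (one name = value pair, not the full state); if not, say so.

step 12, y = 17

Recomputing the run from the initial state:
step 1: x = 10, y = 9
step 2: x = 18, y = 18
step 3: x = 15, y = 24
step 4: x = 13, y = 22
step 5: x = 15, y = 16
step 6: x = 21, y = 17
step 7: x = 19, y = 19
step 8: x = 11, y = 21
step 9: x = 4, y = 15
step 10: x = -1, y = 22
step 11: x = 2, y = 18
step 12: x = 7, y = 17
step 13: x = 16, y = 21
The first disagreement with the printout is at step 12, where the value should be y = 17.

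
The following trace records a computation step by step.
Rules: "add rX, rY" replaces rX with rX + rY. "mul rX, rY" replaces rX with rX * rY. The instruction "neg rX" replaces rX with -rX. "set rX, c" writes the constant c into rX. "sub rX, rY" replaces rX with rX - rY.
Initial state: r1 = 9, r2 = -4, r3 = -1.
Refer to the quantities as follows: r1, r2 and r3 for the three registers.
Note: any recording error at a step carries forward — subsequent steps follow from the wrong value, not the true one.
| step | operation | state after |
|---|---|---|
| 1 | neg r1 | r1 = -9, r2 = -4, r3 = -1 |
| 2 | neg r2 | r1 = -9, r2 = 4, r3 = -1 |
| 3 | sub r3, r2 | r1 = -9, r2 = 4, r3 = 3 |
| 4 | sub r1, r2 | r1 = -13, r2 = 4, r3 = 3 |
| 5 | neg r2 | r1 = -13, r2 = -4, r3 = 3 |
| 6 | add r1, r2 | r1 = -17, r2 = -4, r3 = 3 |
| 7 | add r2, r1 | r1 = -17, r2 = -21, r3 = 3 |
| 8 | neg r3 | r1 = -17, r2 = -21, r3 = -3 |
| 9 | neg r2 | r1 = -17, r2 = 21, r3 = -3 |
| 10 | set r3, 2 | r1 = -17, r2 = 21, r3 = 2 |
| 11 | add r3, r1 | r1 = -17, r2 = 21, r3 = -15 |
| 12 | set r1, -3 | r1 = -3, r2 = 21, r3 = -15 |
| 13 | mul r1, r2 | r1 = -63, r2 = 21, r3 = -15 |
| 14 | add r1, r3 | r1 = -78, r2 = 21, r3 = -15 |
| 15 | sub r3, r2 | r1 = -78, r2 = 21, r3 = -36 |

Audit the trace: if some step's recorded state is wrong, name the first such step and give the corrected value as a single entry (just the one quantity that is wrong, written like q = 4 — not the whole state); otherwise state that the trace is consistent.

step 3, r3 = -5

1. r1 = -(9) = -9 (in agreement)
2. r2 = -(-4) = 4 (exactly as logged)
3. r3 = -1 - 4 = -5 (not what was recorded)
The audit stops at step 3: the recorded entry is wrong and should be r3 = -5.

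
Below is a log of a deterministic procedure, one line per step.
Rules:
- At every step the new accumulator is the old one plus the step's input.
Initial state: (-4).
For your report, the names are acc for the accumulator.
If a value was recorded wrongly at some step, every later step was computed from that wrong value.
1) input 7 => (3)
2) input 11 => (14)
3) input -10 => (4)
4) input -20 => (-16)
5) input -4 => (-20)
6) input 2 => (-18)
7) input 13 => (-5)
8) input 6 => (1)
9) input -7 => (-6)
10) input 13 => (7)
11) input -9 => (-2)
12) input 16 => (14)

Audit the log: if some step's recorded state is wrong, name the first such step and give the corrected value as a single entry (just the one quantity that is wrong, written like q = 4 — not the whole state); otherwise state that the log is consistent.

no error

step 1: acc = -4 + 7 = 3 -> exactly as logged
step 2: acc = 3 + 11 = 14 -> same as recorded
step 3: acc = 14 + -10 = 4 -> consistent with the log
step 4: acc = 4 + -20 = -16 -> in agreement
step 5: acc = -16 + -4 = -20 -> matches
step 6: acc = -20 + 2 = -18 -> consistent with the log
step 7: acc = -18 + 13 = -5 -> in agreement
step 8: acc = -5 + 6 = 1 -> verified
step 9: acc = 1 + -7 = -6 -> exactly as logged
step 10: acc = -6 + 13 = 7 -> no discrepancy
step 11: acc = 7 + -9 = -2 -> checks out
step 12: acc = -2 + 16 = 14 -> agrees with the log
The recomputation confirms every line.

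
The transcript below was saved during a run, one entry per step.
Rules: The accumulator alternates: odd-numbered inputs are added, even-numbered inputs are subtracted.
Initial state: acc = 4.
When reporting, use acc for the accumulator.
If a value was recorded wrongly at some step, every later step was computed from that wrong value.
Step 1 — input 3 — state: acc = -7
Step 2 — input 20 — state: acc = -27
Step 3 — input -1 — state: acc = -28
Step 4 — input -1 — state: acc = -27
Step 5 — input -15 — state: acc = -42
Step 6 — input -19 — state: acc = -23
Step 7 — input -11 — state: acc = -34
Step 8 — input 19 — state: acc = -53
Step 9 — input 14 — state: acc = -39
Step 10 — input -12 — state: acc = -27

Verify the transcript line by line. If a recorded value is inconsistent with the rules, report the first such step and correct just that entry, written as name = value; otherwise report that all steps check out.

step 1, acc = 7

step 1: acc = 4 + 3 = 7 -> the transcript disagrees here
First incorrect step: 1; the correct value is acc = 7.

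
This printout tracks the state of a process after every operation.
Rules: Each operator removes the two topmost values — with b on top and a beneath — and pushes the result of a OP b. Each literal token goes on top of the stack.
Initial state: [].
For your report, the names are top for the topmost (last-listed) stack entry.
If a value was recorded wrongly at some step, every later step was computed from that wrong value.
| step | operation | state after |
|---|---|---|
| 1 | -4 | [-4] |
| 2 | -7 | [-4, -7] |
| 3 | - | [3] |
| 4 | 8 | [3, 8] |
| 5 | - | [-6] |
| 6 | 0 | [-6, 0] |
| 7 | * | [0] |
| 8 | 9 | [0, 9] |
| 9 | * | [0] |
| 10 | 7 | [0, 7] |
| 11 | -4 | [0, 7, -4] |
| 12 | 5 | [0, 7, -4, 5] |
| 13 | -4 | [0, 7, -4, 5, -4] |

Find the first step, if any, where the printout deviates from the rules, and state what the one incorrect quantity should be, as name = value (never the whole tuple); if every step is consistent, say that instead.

step 5, top = -5

Step 1: push -4: top = -4 — in agreement.
Step 2: push -7: top = -7 — checks out.
Step 3: -4 - -7 = 3 — checks out.
Step 4: push 8: top = 8 — confirmed correct.
Step 5: 3 - 8 = -5 — the recorded entry deviates here.
First deviation found at step 5; the corrected entry is top = -5.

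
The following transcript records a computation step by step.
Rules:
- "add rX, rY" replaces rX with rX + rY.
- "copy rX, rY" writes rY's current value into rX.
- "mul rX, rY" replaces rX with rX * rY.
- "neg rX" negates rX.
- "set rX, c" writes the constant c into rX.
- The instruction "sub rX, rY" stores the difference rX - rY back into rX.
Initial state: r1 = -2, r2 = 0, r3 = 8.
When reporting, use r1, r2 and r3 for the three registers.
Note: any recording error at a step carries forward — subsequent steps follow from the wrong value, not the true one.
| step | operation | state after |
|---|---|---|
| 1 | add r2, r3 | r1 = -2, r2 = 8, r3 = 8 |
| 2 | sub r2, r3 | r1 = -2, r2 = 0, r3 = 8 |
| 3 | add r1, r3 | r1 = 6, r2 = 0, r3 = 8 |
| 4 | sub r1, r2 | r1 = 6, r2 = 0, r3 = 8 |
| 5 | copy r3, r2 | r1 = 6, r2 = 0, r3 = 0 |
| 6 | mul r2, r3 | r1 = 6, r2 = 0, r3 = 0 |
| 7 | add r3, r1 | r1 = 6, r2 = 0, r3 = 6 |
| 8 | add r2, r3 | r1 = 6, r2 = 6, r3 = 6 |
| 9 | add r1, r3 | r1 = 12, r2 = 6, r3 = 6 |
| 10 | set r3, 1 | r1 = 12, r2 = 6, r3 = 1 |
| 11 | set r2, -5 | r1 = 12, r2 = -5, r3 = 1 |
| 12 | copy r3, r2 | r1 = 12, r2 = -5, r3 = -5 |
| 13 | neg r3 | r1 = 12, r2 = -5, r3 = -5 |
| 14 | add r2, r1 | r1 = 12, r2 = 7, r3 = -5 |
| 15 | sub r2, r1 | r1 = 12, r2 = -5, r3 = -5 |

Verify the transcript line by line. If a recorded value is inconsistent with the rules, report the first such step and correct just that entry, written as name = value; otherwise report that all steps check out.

step 13, r3 = 5

Recomputing the run from the initial state:
step 1: r1 = -2, r2 = 8, r3 = 8
step 2: r1 = -2, r2 = 0, r3 = 8
step 3: r1 = 6, r2 = 0, r3 = 8
step 4: r1 = 6, r2 = 0, r3 = 8
step 5: r1 = 6, r2 = 0, r3 = 0
step 6: r1 = 6, r2 = 0, r3 = 0
step 7: r1 = 6, r2 = 0, r3 = 6
step 8: r1 = 6, r2 = 6, r3 = 6
step 9: r1 = 12, r2 = 6, r3 = 6
step 10: r1 = 12, r2 = 6, r3 = 1
step 11: r1 = 12, r2 = -5, r3 = 1
step 12: r1 = 12, r2 = -5, r3 = -5
step 13: r1 = 12, r2 = -5, r3 = 5
step 14: r1 = 12, r2 = 7, r3 = 5
step 15: r1 = 12, r2 = -5, r3 = 5
The first disagreement with the transcript is at step 13, where the value should be r3 = 5.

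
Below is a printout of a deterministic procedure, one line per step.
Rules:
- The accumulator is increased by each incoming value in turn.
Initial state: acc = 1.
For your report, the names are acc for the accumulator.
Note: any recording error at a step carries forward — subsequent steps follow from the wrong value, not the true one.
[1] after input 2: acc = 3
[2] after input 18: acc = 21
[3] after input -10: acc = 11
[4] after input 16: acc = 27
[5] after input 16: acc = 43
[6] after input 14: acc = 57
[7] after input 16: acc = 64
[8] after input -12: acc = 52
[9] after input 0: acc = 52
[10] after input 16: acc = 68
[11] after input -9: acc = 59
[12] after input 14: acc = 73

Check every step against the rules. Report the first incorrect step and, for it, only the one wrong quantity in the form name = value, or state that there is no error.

Step 1: acc = 1 + 2 = 3 — exactly as logged.
Step 2: acc = 3 + 18 = 21 — checks out.
Step 3: acc = 21 + -10 = 11 — verified.
Step 4: acc = 11 + 16 = 27 — consistent with the printout.
Step 5: acc = 27 + 16 = 43 — in agreement.
Step 6: acc = 43 + 14 = 57 — checks out.
Step 7: acc = 57 + 16 = 73 — the entry is off here.
First incorrect step: 7; the correct value is acc = 73.

step 7, acc = 73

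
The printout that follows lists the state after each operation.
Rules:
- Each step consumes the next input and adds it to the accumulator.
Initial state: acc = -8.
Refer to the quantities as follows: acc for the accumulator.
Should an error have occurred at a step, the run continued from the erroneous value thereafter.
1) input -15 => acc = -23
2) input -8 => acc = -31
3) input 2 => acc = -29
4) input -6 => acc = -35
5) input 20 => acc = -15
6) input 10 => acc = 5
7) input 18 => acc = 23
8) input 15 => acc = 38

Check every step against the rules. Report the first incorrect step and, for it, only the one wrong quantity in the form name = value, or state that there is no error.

step 6, acc = -5

Step 1: acc = -8 + -15 = -23 — consistent with the printout.
Step 2: acc = -23 + -8 = -31 — verified.
Step 3: acc = -31 + 2 = -29 — agrees with the printout.
Step 4: acc = -29 + -6 = -35 — checks out.
Step 5: acc = -35 + 20 = -15 — consistent with the printout.
Step 6: acc = -15 + 10 = -5 — the recorded entry deviates here.
The earliest wrong entry is at step 6: it should read acc = -5.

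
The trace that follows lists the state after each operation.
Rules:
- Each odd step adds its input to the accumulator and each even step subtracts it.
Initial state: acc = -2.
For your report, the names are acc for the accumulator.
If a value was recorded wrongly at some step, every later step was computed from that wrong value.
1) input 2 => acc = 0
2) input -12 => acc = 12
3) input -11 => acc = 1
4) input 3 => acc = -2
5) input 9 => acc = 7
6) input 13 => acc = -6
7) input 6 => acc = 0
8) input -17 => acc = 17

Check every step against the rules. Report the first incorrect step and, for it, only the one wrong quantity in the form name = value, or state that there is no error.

Step 1: acc = -2 + 2 = 0 — in agreement.
Step 2: acc = 0 - -12 = 12 — matches.
Step 3: acc = 12 + -11 = 1 — in agreement.
Step 4: acc = 1 - 3 = -2 — consistent with the trace.
Step 5: acc = -2 + 9 = 7 — verified.
Step 6: acc = 7 - 13 = -6 — agrees with the trace.
Step 7: acc = -6 + 6 = 0 — agrees with the trace.
Step 8: acc = 0 - -17 = 17 — matches.
Each recorded entry agrees with the recomputation.

no error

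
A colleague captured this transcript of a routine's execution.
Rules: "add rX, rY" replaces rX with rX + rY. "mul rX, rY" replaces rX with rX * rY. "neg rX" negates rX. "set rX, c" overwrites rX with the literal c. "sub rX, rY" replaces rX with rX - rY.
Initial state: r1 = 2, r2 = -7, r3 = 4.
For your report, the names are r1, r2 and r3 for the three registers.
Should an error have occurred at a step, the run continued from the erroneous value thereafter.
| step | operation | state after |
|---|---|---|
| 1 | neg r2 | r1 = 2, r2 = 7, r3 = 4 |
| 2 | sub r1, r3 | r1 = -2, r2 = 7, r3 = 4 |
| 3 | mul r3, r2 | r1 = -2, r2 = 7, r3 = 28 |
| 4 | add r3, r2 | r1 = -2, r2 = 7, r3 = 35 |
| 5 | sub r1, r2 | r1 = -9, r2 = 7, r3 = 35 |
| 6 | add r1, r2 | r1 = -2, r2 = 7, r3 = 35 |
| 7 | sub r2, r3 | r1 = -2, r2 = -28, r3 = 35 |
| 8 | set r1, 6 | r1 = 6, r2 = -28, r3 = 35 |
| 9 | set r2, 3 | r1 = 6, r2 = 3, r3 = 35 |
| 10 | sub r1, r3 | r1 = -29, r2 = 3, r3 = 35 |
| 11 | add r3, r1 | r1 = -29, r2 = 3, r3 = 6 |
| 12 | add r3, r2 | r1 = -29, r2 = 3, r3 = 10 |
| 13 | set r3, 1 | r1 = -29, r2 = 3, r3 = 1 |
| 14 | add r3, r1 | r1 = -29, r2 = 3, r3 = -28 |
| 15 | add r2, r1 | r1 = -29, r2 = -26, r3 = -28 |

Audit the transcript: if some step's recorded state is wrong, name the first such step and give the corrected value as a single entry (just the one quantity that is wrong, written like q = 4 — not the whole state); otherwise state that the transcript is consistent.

Recomputing the run from the initial state:
step 1: r1 = 2, r2 = 7, r3 = 4
step 2: r1 = -2, r2 = 7, r3 = 4
step 3: r1 = -2, r2 = 7, r3 = 28
step 4: r1 = -2, r2 = 7, r3 = 35
step 5: r1 = -9, r2 = 7, r3 = 35
step 6: r1 = -2, r2 = 7, r3 = 35
step 7: r1 = -2, r2 = -28, r3 = 35
step 8: r1 = 6, r2 = -28, r3 = 35
step 9: r1 = 6, r2 = 3, r3 = 35
step 10: r1 = -29, r2 = 3, r3 = 35
step 11: r1 = -29, r2 = 3, r3 = 6
step 12: r1 = -29, r2 = 3, r3 = 9
step 13: r1 = -29, r2 = 3, r3 = 1
step 14: r1 = -29, r2 = 3, r3 = -28
step 15: r1 = -29, r2 = -26, r3 = -28
The first disagreement with the transcript is at step 12, where the value should be r3 = 9.

step 12, r3 = 9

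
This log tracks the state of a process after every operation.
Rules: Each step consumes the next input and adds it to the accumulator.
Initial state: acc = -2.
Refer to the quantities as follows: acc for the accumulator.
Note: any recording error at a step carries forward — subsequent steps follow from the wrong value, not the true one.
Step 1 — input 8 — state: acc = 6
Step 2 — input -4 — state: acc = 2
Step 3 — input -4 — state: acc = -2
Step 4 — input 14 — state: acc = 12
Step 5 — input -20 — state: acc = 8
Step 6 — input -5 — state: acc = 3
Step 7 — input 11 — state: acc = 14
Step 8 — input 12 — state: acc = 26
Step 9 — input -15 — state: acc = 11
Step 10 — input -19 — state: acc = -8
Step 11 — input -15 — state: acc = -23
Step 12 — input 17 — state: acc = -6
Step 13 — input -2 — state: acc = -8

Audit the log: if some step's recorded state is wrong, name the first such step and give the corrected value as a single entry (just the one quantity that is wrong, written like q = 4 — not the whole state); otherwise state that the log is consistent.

step 5, acc = -8

1. acc = -2 + 8 = 6 (exactly as logged)
2. acc = 6 + -4 = 2 (no discrepancy)
3. acc = 2 + -4 = -2 (checks out)
4. acc = -2 + 14 = 12 (same as recorded)
5. acc = 12 + -20 = -8 (the log disagrees here)
The audit stops at step 5: the recorded entry is wrong and should be acc = -8.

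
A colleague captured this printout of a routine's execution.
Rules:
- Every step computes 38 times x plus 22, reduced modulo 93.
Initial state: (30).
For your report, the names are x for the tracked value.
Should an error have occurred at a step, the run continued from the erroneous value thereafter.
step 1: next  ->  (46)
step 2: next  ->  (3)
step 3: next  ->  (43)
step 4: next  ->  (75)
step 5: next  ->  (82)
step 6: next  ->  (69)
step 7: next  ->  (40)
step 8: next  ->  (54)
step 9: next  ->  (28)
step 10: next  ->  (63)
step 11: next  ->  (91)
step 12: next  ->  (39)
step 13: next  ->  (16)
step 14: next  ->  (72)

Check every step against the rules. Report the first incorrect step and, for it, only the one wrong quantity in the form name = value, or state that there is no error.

Recomputing the run from the initial state:
step 1: x = 46
step 2: x = 3
step 3: x = 43
step 4: x = 75
step 5: x = 82
step 6: x = 69
step 7: x = 40
step 8: x = 54
step 9: x = 28
step 10: x = 63
step 11: x = 91
step 12: x = 39
step 13: x = 16
step 14: x = 72
This matches the printout at every step.

no error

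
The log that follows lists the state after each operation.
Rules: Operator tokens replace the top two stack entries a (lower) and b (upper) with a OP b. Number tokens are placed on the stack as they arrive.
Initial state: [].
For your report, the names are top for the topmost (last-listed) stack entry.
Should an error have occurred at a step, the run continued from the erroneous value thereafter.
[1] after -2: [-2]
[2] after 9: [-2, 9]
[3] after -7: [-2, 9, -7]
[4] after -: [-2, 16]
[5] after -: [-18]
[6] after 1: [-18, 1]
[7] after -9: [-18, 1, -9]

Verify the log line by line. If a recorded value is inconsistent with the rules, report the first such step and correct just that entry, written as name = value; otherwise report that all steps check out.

no error

Recomputing the run from the initial state:
step 1: [-2]
step 2: [-2, 9]
step 3: [-2, 9, -7]
step 4: [-2, 16]
step 5: [-18]
step 6: [-18, 1]
step 7: [-18, 1, -9]
This matches the log at every step.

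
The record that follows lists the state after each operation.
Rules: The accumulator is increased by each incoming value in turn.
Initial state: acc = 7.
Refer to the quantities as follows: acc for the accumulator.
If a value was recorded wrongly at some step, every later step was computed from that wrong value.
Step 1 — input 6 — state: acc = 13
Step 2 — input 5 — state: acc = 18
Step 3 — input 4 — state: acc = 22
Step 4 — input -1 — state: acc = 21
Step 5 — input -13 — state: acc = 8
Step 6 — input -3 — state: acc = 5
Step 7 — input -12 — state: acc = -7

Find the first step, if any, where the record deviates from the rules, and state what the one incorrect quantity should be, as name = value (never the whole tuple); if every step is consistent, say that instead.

step 1: acc = 7 + 6 = 13 -> in agreement
step 2: acc = 13 + 5 = 18 -> confirmed correct
step 3: acc = 18 + 4 = 22 -> exactly as logged
step 4: acc = 22 + -1 = 21 -> same as recorded
step 5: acc = 21 + -13 = 8 -> verified
step 6: acc = 8 + -3 = 5 -> agrees with the record
step 7: acc = 5 + -12 = -7 -> verified
The whole run recomputes cleanly — no discrepancies.

no error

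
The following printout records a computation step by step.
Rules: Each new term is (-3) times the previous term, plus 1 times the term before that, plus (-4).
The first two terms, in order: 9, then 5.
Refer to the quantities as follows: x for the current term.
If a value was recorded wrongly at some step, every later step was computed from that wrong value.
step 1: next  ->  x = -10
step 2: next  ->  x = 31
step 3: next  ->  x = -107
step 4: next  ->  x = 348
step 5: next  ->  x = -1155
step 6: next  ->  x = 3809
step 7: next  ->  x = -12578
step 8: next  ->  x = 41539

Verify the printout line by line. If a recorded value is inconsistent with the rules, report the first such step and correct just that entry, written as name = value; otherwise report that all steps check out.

Recomputing the run from the initial state:
step 1: x = -10
step 2: x = 31
step 3: x = -107
step 4: x = 348
step 5: x = -1155
step 6: x = 3809
step 7: x = -12586
step 8: x = 41563
The first disagreement with the printout is at step 7, where the value should be x = -12586.

step 7, x = -12586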